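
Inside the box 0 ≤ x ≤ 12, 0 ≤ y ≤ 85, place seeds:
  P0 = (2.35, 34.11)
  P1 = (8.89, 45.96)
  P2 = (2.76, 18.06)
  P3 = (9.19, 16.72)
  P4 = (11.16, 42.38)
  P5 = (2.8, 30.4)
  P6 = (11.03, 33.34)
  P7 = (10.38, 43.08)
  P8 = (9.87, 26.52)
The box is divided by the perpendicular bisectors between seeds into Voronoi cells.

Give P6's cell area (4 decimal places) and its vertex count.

Area of P6's cell: 39.8079 (5 vertices)

1. box [0,12]×[0,85]: [(0, 0) (12, 0) (12, 85) (0, 85)]
2. ⊥bis P6·P0 via (6.69,33.725): [(3.6983, 0) (12, 0) (12, 85) (11.2386, 85)]  |A|=385.1837
3. ⊥bis P6·P1 via (9.96,39.65): [(7.1737, 39.1775) (3.6983, 0) (12, 0) (12, 39.9959)]  |A|=259.137
4. ⊥bis P6·P2 via (6.895,25.7): [(7.1737, 39.1775) (6.0201, 26.1735) (12, 22.937) (12, 39.9959)]  |A|=81.9138
5. ⊥bis P6·P3 via (10.11,25.03): [(7.1737, 39.1775) (6.0201, 26.1735) (7.6245, 25.3052) (12, 24.8208) (12, 39.9959)]  |A|=77.7927
6. ⊥bis P6·P4 via (11.095,37.86): [(7.062, 37.918) (6.0201, 26.1735) (7.6245, 25.3052) (12, 24.8208) (12, 37.847)]  |A|=69.4932
7. ⊥bis P6·P5 via (6.915,31.87): [(7.062, 37.918) (6.6029, 32.7436) (9.3275, 25.1166) (12, 24.8208) (12, 37.847)]  |A|=57.7322
8. ⊥bis P6·P7 via (10.705,38.21): [(7.062, 37.918) (6.6029, 32.7436) (9.3275, 25.1166) (12, 24.8208) (12, 37.847)]  |A|=57.7322
9. ⊥bis P6·P8 via (10.45,29.93): [(7.062, 37.918) (6.6029, 32.7436) (7.4242, 30.4447) (12, 29.6664) (12, 37.847)]  |A|=39.8079
10. canonical 5-gon: [(7.062, 37.918) (6.6029, 32.7436) (7.4242, 30.4447) (12, 29.6664) (12, 37.847)]
11. shoelace: 39.8079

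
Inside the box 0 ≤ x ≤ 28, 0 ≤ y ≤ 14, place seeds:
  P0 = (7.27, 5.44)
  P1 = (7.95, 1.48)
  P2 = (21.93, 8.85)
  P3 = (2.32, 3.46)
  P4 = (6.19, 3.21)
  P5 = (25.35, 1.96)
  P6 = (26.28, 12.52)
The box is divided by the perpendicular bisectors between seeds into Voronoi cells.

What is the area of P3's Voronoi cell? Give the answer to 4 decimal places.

Area of P3's cell: 45.9317

1. box [0,28]×[0,14]: [(0, 0) (28, 0) (28, 14) (0, 14)]
2. ⊥bis P3·P0 via (4.795,4.45): [(0, 0) (6.575, 0) (0.975, 14) (0, 14)]  |A|=52.85
3. ⊥bis P3·P1 via (5.135,2.47): [(0, 0) (4.2663, 0) (5.3465, 3.0713) (0.975, 14) (0, 14)]  |A|=49.3047
4. ⊥bis P3·P2 via (12.125,6.155): [(0, 0) (4.2663, 0) (5.3465, 3.0713) (0.975, 14) (0, 14)]  |A|=49.3047
5. ⊥bis P3·P4 via (4.255,3.335): [(0, 0) (4.0396, 0) (4.3921, 5.4573) (0.975, 14) (0, 14)]  |A|=45.9317
6. ⊥bis P3·P5 via (13.835,2.71): [(0, 0) (4.0396, 0) (4.3921, 5.4573) (0.975, 14) (0, 14)]  |A|=45.9317
7. ⊥bis P3·P6 via (14.3,7.99): [(0, 0) (4.0396, 0) (4.3921, 5.4573) (0.975, 14) (0, 14)]  |A|=45.9317
8. canonical 5-gon: [(0, 0) (4.0396, 0) (4.3921, 5.4573) (0.975, 14) (0, 14)]
9. shoelace: 45.9317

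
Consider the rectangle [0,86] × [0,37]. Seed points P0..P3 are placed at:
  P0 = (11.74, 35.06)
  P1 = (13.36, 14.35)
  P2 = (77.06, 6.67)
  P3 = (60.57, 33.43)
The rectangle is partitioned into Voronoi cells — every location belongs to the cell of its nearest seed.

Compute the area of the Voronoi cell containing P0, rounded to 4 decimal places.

1. box [0,86]×[0,37]: [(0, 0) (86, 0) (86, 37) (0, 37)]
2. ⊥bis P0·P1 via (12.55,24.705): [(0, 23.7233) (86, 30.4505) (86, 37) (0, 37)]  |A|=852.5272
3. ⊥bis P0·P2 via (44.4,20.865): [(0, 23.7233) (47.2487, 27.4192) (51.4127, 37) (0, 37)]  |A|=559.9399
4. ⊥bis P0·P3 via (36.155,34.245): [(0, 23.7233) (35.8975, 26.5313) (36.247, 37) (0, 37)]  |A|=428.0293
5. canonical 4-gon: [(0, 23.7233) (35.8975, 26.5313) (36.247, 37) (0, 37)]
6. shoelace: 428.0293

Area of P0's cell: 428.0293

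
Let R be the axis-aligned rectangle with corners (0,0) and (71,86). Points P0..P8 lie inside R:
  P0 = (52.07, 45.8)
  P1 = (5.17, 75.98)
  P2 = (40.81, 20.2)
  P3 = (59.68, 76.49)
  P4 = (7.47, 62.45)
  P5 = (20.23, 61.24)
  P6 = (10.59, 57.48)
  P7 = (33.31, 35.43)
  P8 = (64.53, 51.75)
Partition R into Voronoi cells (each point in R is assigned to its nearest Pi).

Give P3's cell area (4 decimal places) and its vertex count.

Area of P3's cell: 741.4968 (5 vertices)

1. box [0,71]×[0,86]: [(0, 0) (71, 0) (71, 86) (0, 86)]
2. ⊥bis P3·P0 via (55.875,61.145): [(0, 75) (71, 57.3946) (71, 86) (0, 86)]  |A|=1405.9948
3. ⊥bis P3·P1 via (32.425,76.235): [(32.512, 66.9382) (71, 57.3946) (71, 86) (32.3336, 86)]  |A|=919.0092
4. ⊥bis P3·P2 via (50.245,48.345): [(32.512, 66.9382) (71, 57.3946) (71, 86) (32.3336, 86)]  |A|=919.0092
5. ⊥bis P3·P4 via (33.575,69.47): [(32.4491, 73.6568) (34.3804, 66.4749) (71, 57.3946) (71, 86) (32.3336, 86)]  |A|=912.7471
6. ⊥bis P3·P5 via (39.955,68.865): [(41.5679, 64.6926) (71, 57.3946) (71, 86) (33.3312, 86)]  |A|=822.2706
7. ⊥bis P3·P6 via (35.135,66.985): [(41.5679, 64.6926) (71, 57.3946) (71, 86) (33.3312, 86)]  |A|=822.2706
8. ⊥bis P3·P7 via (46.495,55.96): [(41.5679, 64.6926) (71, 57.3946) (71, 86) (33.3312, 86)]  |A|=822.2706
9. ⊥bis P3·P8 via (62.105,64.12): [(41.5679, 64.6926) (51.9253, 62.1244) (71, 65.8638) (71, 86) (33.3312, 86)]  |A|=741.4968
10. canonical 5-gon: [(41.5679, 64.6926) (51.9253, 62.1244) (71, 65.8638) (71, 86) (33.3312, 86)]
11. shoelace: 741.4968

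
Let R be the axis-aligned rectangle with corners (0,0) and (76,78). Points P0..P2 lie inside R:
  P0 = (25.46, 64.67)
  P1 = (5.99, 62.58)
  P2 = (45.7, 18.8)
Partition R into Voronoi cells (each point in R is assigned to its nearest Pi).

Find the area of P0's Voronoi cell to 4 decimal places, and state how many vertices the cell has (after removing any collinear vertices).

1. box [0,76]×[0,78]: [(0, 0) (76, 0) (76, 78) (0, 78)]
2. ⊥bis P0·P1 via (15.725,63.625): [(22.5548, 0) (76, 0) (76, 78) (14.1819, 78)]  |A|=4495.2678
3. ⊥bis P0·P2 via (35.58,41.735): [(18.8664, 34.3602) (76, 59.5702) (76, 78) (14.1819, 78)]  |A|=1875.3449
4. canonical 4-gon: [(18.8664, 34.3602) (76, 59.5702) (76, 78) (14.1819, 78)]
5. shoelace: 1875.3449

Area of P0's cell: 1875.3449 (4 vertices)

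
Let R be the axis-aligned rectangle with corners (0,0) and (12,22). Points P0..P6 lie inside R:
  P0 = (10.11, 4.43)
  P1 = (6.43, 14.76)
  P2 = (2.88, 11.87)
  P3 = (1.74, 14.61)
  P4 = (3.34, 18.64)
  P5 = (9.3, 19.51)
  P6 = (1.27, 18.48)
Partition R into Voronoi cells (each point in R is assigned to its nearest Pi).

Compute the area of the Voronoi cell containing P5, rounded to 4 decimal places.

1. box [0,12]×[0,22]: [(0, 0) (12, 0) (12, 22) (0, 22)]
2. ⊥bis P5·P0 via (9.705,11.97): [(0, 11.4487) (12, 12.0933) (12, 22) (0, 22)]  |A|=122.7481
3. ⊥bis P5·P1 via (7.865,17.135): [(0, 21.8871) (12, 14.6366) (12, 22) (0, 22)]  |A|=44.8578
4. ⊥bis P5·P2 via (6.09,15.69): [(0, 21.8871) (12, 14.6366) (12, 22) (0, 22)]  |A|=44.8578
5. ⊥bis P5·P3 via (5.52,17.06): [(3.9306, 19.5122) (12, 14.6366) (12, 22) (2.3181, 22)]  |A|=41.7524
6. ⊥bis P5·P4 via (6.32,19.075): [(6.4811, 17.9711) (12, 14.6366) (12, 22) (5.893, 22)]  |A|=32.6209
7. ⊥bis P5·P6 via (5.285,18.995): [(6.4811, 17.9711) (12, 14.6366) (12, 22) (5.893, 22)]  |A|=32.6209
8. canonical 4-gon: [(6.4811, 17.9711) (12, 14.6366) (12, 22) (5.893, 22)]
9. shoelace: 32.6209

Area of P5's cell: 32.6209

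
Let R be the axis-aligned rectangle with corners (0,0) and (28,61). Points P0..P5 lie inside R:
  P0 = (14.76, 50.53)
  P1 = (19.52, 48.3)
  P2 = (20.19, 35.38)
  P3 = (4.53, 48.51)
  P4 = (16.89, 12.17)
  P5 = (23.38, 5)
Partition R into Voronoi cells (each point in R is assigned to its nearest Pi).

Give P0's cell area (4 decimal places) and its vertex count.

Area of P0's cell: 170.3777 (4 vertices)

1. box [0,28]×[0,61]: [(0, 0) (28, 0) (28, 61) (0, 61)]
2. ⊥bis P0·P1 via (17.14,49.415): [(0, 12.8292) (22.5674, 61) (0, 61)]  |A|=543.5458
3. ⊥bis P0·P2 via (17.475,42.955): [(0, 36.6917) (13.4352, 41.5071) (22.5674, 61) (0, 61)]  |A|=383.2465
4. ⊥bis P0·P3 via (9.645,49.52): [(11.3732, 40.768) (13.4352, 41.5071) (22.5674, 61) (7.3782, 61)]  |A|=170.3777
5. ⊥bis P0·P4 via (15.825,31.35): [(11.3732, 40.768) (13.4352, 41.5071) (22.5674, 61) (7.3782, 61)]  |A|=170.3777
6. ⊥bis P0·P5 via (19.07,27.765): [(11.3732, 40.768) (13.4352, 41.5071) (22.5674, 61) (7.3782, 61)]  |A|=170.3777
7. canonical 4-gon: [(11.3732, 40.768) (13.4352, 41.5071) (22.5674, 61) (7.3782, 61)]
8. shoelace: 170.3777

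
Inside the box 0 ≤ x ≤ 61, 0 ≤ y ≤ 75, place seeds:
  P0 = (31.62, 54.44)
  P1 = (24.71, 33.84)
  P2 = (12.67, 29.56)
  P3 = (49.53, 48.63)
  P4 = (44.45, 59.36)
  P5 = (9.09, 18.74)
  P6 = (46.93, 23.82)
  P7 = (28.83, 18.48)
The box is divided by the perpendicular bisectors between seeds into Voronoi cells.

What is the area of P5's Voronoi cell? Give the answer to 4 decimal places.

Area of P5's cell: 464.4397

1. box [0,61]×[0,75]: [(0, 0) (61, 0) (61, 75) (0, 75)]
2. ⊥bis P5·P0 via (20.355,36.59): [(0, 49.4359) (0, 0) (61, 0) (61, 10.9392)]  |A|=1841.4416
3. ⊥bis P5·P1 via (16.9,26.29): [(0, 43.772) (0, 0) (42.3148, 0)]  |A|=926.1012
4. ⊥bis P5·P2 via (10.88,24.15): [(22.7727, 20.2151) (0, 27.7499) (0, 0) (42.3148, 0)]  |A|=743.6677
5. ⊥bis P5·P3 via (29.31,33.685): [(22.7727, 20.2151) (0, 27.7499) (0, 0) (42.3148, 0)]  |A|=743.6677
6. ⊥bis P5·P4 via (26.77,39.05): [(22.7727, 20.2151) (0, 27.7499) (0, 0) (42.3148, 0)]  |A|=743.6677
7. ⊥bis P5·P6 via (28.01,21.28): [(29.0206, 13.752) (22.7727, 20.2151) (0, 27.7499) (0, 0) (30.8668, 0)]  |A|=664.9518
8. ⊥bis P5·P7 via (18.96,18.61): [(18.9976, 21.4641) (0, 27.7499) (0, 0) (18.7149, 0)]  |A|=464.4397
9. canonical 4-gon: [(18.9976, 21.4641) (0, 27.7499) (0, 0) (18.7149, 0)]
10. shoelace: 464.4397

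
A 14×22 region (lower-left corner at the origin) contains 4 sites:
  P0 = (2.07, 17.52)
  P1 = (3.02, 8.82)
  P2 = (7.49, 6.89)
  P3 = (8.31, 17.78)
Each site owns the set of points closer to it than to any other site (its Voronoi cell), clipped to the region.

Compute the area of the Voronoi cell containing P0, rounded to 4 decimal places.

1. box [0,14]×[0,22]: [(0, 0) (14, 0) (14, 22) (0, 22)]
2. ⊥bis P0·P1 via (2.545,13.17): [(0, 12.8921) (14, 14.4208) (14, 22) (0, 22)]  |A|=116.8095
3. ⊥bis P0·P2 via (4.78,12.205): [(0, 12.8921) (7.7975, 13.7435) (14, 16.9061) (14, 22) (0, 22)]  |A|=109.1021
4. ⊥bis P0·P3 via (5.19,17.65): [(0, 12.8921) (5.3638, 13.4778) (5.0088, 22) (0, 22)]  |A|=45.7694
5. canonical 4-gon: [(0, 12.8921) (5.3638, 13.4778) (5.0088, 22) (0, 22)]
6. shoelace: 45.7694

Area of P0's cell: 45.7694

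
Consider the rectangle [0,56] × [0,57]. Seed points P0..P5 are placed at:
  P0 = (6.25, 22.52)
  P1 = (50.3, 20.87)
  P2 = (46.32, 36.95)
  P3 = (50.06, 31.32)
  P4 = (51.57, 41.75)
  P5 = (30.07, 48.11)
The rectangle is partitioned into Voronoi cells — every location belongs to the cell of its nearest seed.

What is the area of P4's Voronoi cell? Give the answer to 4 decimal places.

Area of P4's cell: 229.6409

1. box [0,56]×[0,57]: [(0, 0) (56, 0) (56, 57) (0, 57)]
2. ⊥bis P4·P0 via (28.91,32.135): [(42.5454, 0) (56, 0) (56, 57) (18.3594, 57)]  |A|=1456.2139
3. ⊥bis P4·P1 via (50.935,31.31): [(28.6858, 32.6633) (56, 31.0019) (56, 57) (18.3594, 57)]  |A|=813.0823
4. ⊥bis P4·P2 via (48.945,39.35): [(56, 31.6336) (56, 57) (32.8079, 57)]  |A|=294.1507
5. ⊥bis P4·P3 via (50.815,36.535): [(51.6261, 36.4176) (56, 35.7843) (56, 57) (32.8079, 57)]  |A|=285.0731
6. ⊥bis P4·P5 via (40.82,44.93): [(41.5591, 47.4284) (51.6261, 36.4176) (56, 35.7843) (56, 57) (44.3905, 57)]  |A|=229.6409
7. canonical 5-gon: [(41.5591, 47.4284) (51.6261, 36.4176) (56, 35.7843) (56, 57) (44.3905, 57)]
8. shoelace: 229.6409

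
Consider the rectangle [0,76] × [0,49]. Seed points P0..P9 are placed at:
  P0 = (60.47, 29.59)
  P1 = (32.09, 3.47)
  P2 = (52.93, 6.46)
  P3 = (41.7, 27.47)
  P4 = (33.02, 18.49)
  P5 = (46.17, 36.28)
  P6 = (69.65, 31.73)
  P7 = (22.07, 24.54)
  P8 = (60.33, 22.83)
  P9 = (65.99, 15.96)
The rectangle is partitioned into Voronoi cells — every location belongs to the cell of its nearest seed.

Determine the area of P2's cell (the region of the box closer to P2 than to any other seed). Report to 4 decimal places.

Area of P2's cell: 310.0197

1. box [0,76]×[0,49]: [(0, 0) (76, 0) (76, 49) (0, 49)]
2. ⊥bis P2·P0 via (56.7,18.025): [(0, 36.5083) (0, 0) (76, 0) (76, 11.7335)]  |A|=1833.1879
3. ⊥bis P2·P1 via (42.51,4.965): [(39.8481, 23.5185) (43.2223, 0) (76, 0) (76, 11.7335)]  |A|=597.5346
4. ⊥bis P2·P3 via (47.315,16.965): [(52.1022, 19.5238) (41.2532, 13.7249) (43.2223, 0) (76, 0) (76, 11.7335)]  |A|=540.3353
5. ⊥bis P2·P4 via (42.975,12.475): [(52.1022, 19.5238) (44.9118, 15.6805) (41.7285, 10.412) (43.2223, 0) (76, 0) (76, 11.7335)]  |A|=533.8101
6. ⊥bis P2·P5 via (49.55,21.37): [(52.1022, 19.5238) (44.9118, 15.6805) (41.7285, 10.412) (43.2223, 0) (76, 0) (76, 11.7335)]  |A|=533.8101
7. ⊥bis P2·P6 via (61.29,19.095): [(68.9352, 14.0365) (52.1022, 19.5238) (44.9118, 15.6805) (41.7285, 10.412) (43.2223, 0) (76, 0) (76, 9.3621)]  |A|=525.4332
8. ⊥bis P2·P7 via (37.5,15.5): [(68.9352, 14.0365) (52.1022, 19.5238) (44.9118, 15.6805) (41.7285, 10.412) (43.2223, 0) (76, 0) (76, 9.3621)]  |A|=525.4332
9. ⊥bis P2·P8 via (56.63,14.645): [(49.2316, 17.9894) (44.9118, 15.6805) (41.7285, 10.412) (43.2223, 0) (76, 0) (76, 5.8889)]  |A|=426.0684
10. ⊥bis P2·P9 via (59.46,11.21): [(57.1237, 14.4218) (49.2316, 17.9894) (44.9118, 15.6805) (41.7285, 10.412) (43.2223, 0) (67.6143, 0)]  |A|=310.0197
11. canonical 6-gon: [(57.1237, 14.4218) (49.2316, 17.9894) (44.9118, 15.6805) (41.7285, 10.412) (43.2223, 0) (67.6143, 0)]
12. shoelace: 310.0197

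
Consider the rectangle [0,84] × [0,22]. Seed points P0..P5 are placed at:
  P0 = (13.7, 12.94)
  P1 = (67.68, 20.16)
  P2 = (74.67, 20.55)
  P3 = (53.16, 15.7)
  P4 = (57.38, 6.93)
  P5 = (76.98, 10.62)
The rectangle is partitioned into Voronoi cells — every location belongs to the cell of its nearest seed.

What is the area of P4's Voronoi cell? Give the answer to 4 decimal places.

1. box [0,84]×[0,22]: [(0, 0) (84, 0) (84, 22) (0, 22)]
2. ⊥bis P4·P0 via (35.54,9.935): [(34.173, 0) (84, 0) (84, 22) (37.2, 22)]  |A|=1062.8962
3. ⊥bis P4·P1 via (62.53,13.545): [(34.173, 0) (79.9281, 0) (51.6698, 22) (37.2, 22)]  |A|=662.4735
4. ⊥bis P4·P2 via (66.025,13.74): [(34.173, 0) (76.8485, 0) (71.9648, 6.1997) (51.6698, 22) (37.2, 22)]  |A|=652.9273
5. ⊥bis P4·P3 via (55.27,11.315): [(34.3445, 1.2459) (34.173, 0) (76.8485, 0) (71.9648, 6.1997) (61.5271, 14.3258)]  |A|=334.0057
6. ⊥bis P4·P5 via (67.18,8.775): [(34.3445, 1.2459) (34.173, 0) (68.832, 0) (66.9264, 10.1223) (61.5271, 14.3258)]  |A|=287.3931
7. canonical 5-gon: [(34.3445, 1.2459) (34.173, 0) (68.832, 0) (66.9264, 10.1223) (61.5271, 14.3258)]
8. shoelace: 287.3931

Area of P4's cell: 287.3931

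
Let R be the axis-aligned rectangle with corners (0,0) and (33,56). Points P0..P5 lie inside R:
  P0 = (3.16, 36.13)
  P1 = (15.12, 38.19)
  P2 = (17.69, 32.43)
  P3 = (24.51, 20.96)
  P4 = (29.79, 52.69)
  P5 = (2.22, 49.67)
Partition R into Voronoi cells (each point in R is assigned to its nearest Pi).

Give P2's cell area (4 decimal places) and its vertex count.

1. box [0,33]×[0,56]: [(0, 0) (33, 0) (33, 56) (0, 56)]
2. ⊥bis P2·P0 via (10.425,34.28): [(1.6958, 0) (33, 0) (33, 56) (15.9559, 56)]  |A|=1353.7538
3. ⊥bis P2·P1 via (16.405,35.31): [(9.9544, 32.4319) (1.6958, 0) (33, 0) (33, 42.7144)]  |A|=999.817
4. ⊥bis P2·P3 via (21.1,26.695): [(9.9544, 32.4319) (6.2442, 17.8618) (33, 33.7707) (33, 42.7144)]  |A|=268.4607
5. ⊥bis P2·P4 via (23.74,42.56): [(27.5518, 40.2835) (9.9544, 32.4319) (6.2442, 17.8618) (33, 33.7707) (33, 37.0296)]  |A|=252.9748
6. ⊥bis P2·P5 via (9.955,41.05): [(27.5518, 40.2835) (9.9544, 32.4319) (6.2442, 17.8618) (33, 33.7707) (33, 37.0296)]  |A|=252.9748
7. canonical 5-gon: [(27.5518, 40.2835) (9.9544, 32.4319) (6.2442, 17.8618) (33, 33.7707) (33, 37.0296)]
8. shoelace: 252.9748

Area of P2's cell: 252.9748 (5 vertices)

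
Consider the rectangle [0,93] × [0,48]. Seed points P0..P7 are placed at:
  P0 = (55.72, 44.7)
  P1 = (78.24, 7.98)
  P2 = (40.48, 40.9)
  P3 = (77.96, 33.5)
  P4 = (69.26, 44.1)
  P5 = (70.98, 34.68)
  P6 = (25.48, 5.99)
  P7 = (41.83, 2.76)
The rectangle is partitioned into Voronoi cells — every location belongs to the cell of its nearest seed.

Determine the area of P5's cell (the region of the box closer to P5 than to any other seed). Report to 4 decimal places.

1. box [0,93]×[0,48]: [(0, 0) (93, 0) (93, 48) (0, 48)]
2. ⊥bis P5·P0 via (63.35,39.69): [(37.2888, 0) (93, 0) (93, 48) (68.8065, 48)]  |A|=1917.7126
3. ⊥bis P5·P1 via (74.61,21.33): [(46.2269, 13.6124) (93, 26.3304) (93, 48) (68.8065, 48)]  |A|=922.7549
4. ⊥bis P5·P2 via (55.73,37.79): [(52.8592, 23.713) (51.0678, 14.9286) (93, 26.3304) (93, 48) (68.8065, 48)]  |A|=902.672
5. ⊥bis P5·P3 via (74.47,34.09): [(52.8592, 23.713) (51.0678, 14.9286) (72.2022, 20.6753) (76.8215, 48) (68.8065, 48)]  |A|=456.2963
6. ⊥bis P5·P4 via (70.12,39.39): [(62.2039, 37.9446) (52.8592, 23.713) (51.0678, 14.9286) (72.2022, 20.6753) (75.5331, 40.3784)]  |A|=366.7721
7. ⊥bis P5·P6 via (48.23,20.335): [(62.2039, 37.9446) (52.8592, 23.713) (51.2074, 15.6131) (51.5554, 15.0612) (72.2022, 20.6753) (75.5331, 40.3784)]  |A|=366.6145
8. ⊥bis P5·P7 via (56.405,18.72): [(62.2039, 37.9446) (52.8592, 23.713) (52.5575, 22.2336) (58.3796, 16.9168) (72.2022, 20.6753) (75.5331, 40.3784)]  |A|=341.5468
9. canonical 6-gon: [(62.2039, 37.9446) (52.8592, 23.713) (52.5575, 22.2336) (58.3796, 16.9168) (72.2022, 20.6753) (75.5331, 40.3784)]
10. shoelace: 341.5468

Area of P5's cell: 341.5468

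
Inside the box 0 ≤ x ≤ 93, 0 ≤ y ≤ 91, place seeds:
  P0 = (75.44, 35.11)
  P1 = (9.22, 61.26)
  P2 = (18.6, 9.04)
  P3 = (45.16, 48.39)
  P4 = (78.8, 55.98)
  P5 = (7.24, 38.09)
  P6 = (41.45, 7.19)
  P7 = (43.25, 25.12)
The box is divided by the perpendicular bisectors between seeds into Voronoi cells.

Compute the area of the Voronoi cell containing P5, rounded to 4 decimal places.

Area of P5's cell: 667.9082

1. box [0,93]×[0,91]: [(0, 0) (93, 0) (93, 91) (0, 91)]
2. ⊥bis P5·P0 via (41.34,36.6): [(0, 0) (39.7408, 0) (43.717, 91) (0, 91)]  |A|=3797.3286
3. ⊥bis P5·P1 via (8.23,49.675): [(0, 50.3783) (0, 0) (39.7408, 0) (41.786, 46.8075)]  |A|=1982.6362
4. ⊥bis P5·P2 via (12.92,23.565): [(0, 50.3783) (0, 18.5126) (41.2546, 34.6452) (41.786, 46.8075)]  |A|=912.3566
5. ⊥bis P5·P3 via (26.2,43.24): [(24.8376, 48.2558) (0, 50.3783) (0, 18.5126) (29.7559, 30.1487)]  |A|=693.7449
6. ⊥bis P5·P4 via (43.02,47.035): [(24.8376, 48.2558) (0, 50.3783) (0, 18.5126) (29.7559, 30.1487)]  |A|=693.7449
7. ⊥bis P5·P6 via (24.345,22.64): [(24.8376, 48.2558) (0, 50.3783) (0, 18.5126) (29.7559, 30.1487)]  |A|=693.7449
8. ⊥bis P5·P7 via (25.245,31.605): [(27.5911, 38.1187) (24.8376, 48.2558) (0, 50.3783) (0, 18.5126) (23.895, 27.8568)]  |A|=667.9082
9. canonical 5-gon: [(27.5911, 38.1187) (24.8376, 48.2558) (0, 50.3783) (0, 18.5126) (23.895, 27.8568)]
10. shoelace: 667.9082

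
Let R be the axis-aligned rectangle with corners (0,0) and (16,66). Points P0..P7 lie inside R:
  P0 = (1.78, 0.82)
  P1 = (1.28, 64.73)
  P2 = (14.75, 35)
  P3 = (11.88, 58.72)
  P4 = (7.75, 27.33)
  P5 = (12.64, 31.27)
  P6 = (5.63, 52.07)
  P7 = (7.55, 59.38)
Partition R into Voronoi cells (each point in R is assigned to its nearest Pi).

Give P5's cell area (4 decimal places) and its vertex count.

Area of P5's cell: 69.9914 (4 vertices)

1. box [0,16]×[0,66]: [(0, 0) (16, 0) (16, 66) (0, 66)]
2. ⊥bis P5·P0 via (7.21,16.045): [(0, 18.6164) (16, 12.91) (16, 66) (0, 66)]  |A|=803.7881
3. ⊥bis P5·P1 via (6.96,48): [(0, 45.637) (0, 18.6164) (16, 12.91) (16, 51.0692)]  |A|=521.4375
4. ⊥bis P5·P2 via (13.695,33.135): [(0, 40.882) (0, 18.6164) (16, 12.91) (16, 31.8311)]  |A|=329.4932
5. ⊥bis P5·P3 via (12.26,44.995): [(0, 40.882) (0, 18.6164) (16, 12.91) (16, 31.8311)]  |A|=329.4932
6. ⊥bis P5·P4 via (10.195,29.3): [(1.5859, 39.9849) (16, 22.0953) (16, 31.8311)]  |A|=70.1664
7. ⊥bis P5·P6 via (9.135,41.67): [(2.5376, 39.4466) (2.1303, 39.3093) (16, 22.0953) (16, 31.8311)]  |A|=69.9914
8. ⊥bis P5·P7 via (10.095,45.325): [(2.5376, 39.4466) (2.1303, 39.3093) (16, 22.0953) (16, 31.8311)]  |A|=69.9914
9. canonical 4-gon: [(2.5376, 39.4466) (2.1303, 39.3093) (16, 22.0953) (16, 31.8311)]
10. shoelace: 69.9914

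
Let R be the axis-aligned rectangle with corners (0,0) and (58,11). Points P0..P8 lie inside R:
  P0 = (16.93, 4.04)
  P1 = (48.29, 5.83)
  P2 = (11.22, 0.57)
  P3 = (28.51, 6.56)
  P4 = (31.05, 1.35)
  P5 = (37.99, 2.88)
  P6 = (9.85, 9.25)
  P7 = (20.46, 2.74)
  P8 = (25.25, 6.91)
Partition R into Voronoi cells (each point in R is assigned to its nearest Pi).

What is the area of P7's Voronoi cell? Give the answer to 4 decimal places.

Area of P7's cell: 36.0368

1. box [0,58]×[0,11]: [(0, 0) (58, 0) (58, 11) (0, 11)]
2. ⊥bis P7·P0 via (18.695,3.39): [(17.4466, 0) (58, 0) (58, 11) (21.4975, 11)]  |A|=423.8074
3. ⊥bis P7·P1 via (34.375,4.285): [(17.4466, 0) (34.8508, 0) (33.6294, 11) (21.4975, 11)]  |A|=162.4485
4. ⊥bis P7·P2 via (15.84,1.655): [(17.4466, 0) (34.8508, 0) (33.6294, 11) (21.4975, 11)]  |A|=162.4485
5. ⊥bis P7·P3 via (24.485,4.65): [(21.4863, 10.9693) (17.4466, 0) (26.6916, 0)]  |A|=50.7059
6. ⊥bis P7·P4 via (25.755,2.045): [(25.7477, 1.9891) (21.4863, 10.9693) (17.4466, 0) (25.4866, 0)]  |A|=49.5074
7. ⊥bis P7·P5 via (29.225,2.81): [(25.7477, 1.9891) (21.4863, 10.9693) (17.4466, 0) (25.4866, 0)]  |A|=49.5074
8. ⊥bis P7·P6 via (15.155,5.995): [(25.7477, 1.9891) (21.4863, 10.9693) (17.4466, 0) (25.4866, 0)]  |A|=49.5074
9. ⊥bis P7·P8 via (22.855,4.825): [(25.6921, 1.566) (20.303, 7.7564) (17.4466, 0) (25.4866, 0)]  |A|=36.0368
10. canonical 4-gon: [(25.6921, 1.566) (20.303, 7.7564) (17.4466, 0) (25.4866, 0)]
11. shoelace: 36.0368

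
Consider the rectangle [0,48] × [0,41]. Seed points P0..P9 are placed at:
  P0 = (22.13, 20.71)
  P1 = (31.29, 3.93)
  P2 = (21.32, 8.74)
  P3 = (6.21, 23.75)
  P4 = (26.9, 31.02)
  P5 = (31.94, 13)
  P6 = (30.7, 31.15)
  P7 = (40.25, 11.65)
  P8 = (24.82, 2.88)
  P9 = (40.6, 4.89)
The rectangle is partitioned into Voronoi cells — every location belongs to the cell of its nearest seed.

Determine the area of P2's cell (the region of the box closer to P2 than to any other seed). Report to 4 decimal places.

1. box [0,48]×[0,41]: [(0, 0) (48, 0) (48, 41) (0, 41)]
2. ⊥bis P2·P0 via (21.725,14.725): [(0, 16.1951) (0, 0) (48, 0) (48, 12.947)]  |A|=699.4105
3. ⊥bis P2·P1 via (26.305,6.335): [(30.08, 14.1596) (0, 16.1951) (0, 0) (23.2487, 0)]  |A|=408.1707
4. ⊥bis P2·P3 via (13.765,16.245): [(30.08, 14.1596) (12.8515, 15.3255) (0, 2.3883) (0, 0) (23.2487, 0)]  |A|=319.4512
5. ⊥bis P2·P4 via (24.11,19.88): [(30.08, 14.1596) (12.8515, 15.3255) (0, 2.3883) (0, 0) (23.2487, 0)]  |A|=319.4512
6. ⊥bis P2·P5 via (26.63,10.87): [(27.4757, 8.7616) (25.1774, 14.4914) (12.8515, 15.3255) (0, 2.3883) (0, 0) (23.2487, 0)]  |A|=305.7871
7. ⊥bis P2·P6 via (26.01,19.945): [(27.4757, 8.7616) (25.1774, 14.4914) (12.8515, 15.3255) (0, 2.3883) (0, 0) (23.2487, 0)]  |A|=305.7871
8. ⊥bis P2·P7 via (30.785,10.195): [(27.4757, 8.7616) (25.1774, 14.4914) (12.8515, 15.3255) (0, 2.3883) (0, 0) (23.2487, 0)]  |A|=305.7871
9. ⊥bis P2·P8 via (23.07,5.81): [(27.2587, 8.3118) (27.4757, 8.7616) (25.1774, 14.4914) (12.8515, 15.3255) (0, 2.3883) (0, 0) (13.3424, 0)]  |A|=264.6176
10. ⊥bis P2·P9 via (30.96,6.815): [(27.2587, 8.3118) (27.4757, 8.7616) (25.1774, 14.4914) (12.8515, 15.3255) (0, 2.3883) (0, 0) (13.3424, 0)]  |A|=264.6176
11. canonical 7-gon: [(27.2587, 8.3118) (27.4757, 8.7616) (25.1774, 14.4914) (12.8515, 15.3255) (0, 2.3883) (0, 0) (13.3424, 0)]
12. shoelace: 264.6176

Area of P2's cell: 264.6176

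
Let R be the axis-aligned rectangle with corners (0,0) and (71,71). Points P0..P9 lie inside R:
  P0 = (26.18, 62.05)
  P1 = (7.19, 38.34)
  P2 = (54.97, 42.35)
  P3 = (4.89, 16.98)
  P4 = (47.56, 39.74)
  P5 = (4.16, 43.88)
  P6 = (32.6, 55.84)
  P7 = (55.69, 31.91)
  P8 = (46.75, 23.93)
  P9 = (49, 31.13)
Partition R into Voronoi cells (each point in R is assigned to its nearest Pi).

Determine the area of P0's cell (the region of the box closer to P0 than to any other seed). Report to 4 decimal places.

Area of P0's cell: 463.4907

1. box [0,71]×[0,71]: [(0, 0) (71, 0) (71, 71) (0, 71)]
2. ⊥bis P0·P1 via (16.685,50.195): [(0, 63.5585) (71, 6.6926) (71, 71) (0, 71)]  |A|=2547.0865
3. ⊥bis P0·P2 via (40.575,52.2): [(0, 63.5585) (31.2311, 38.5446) (53.4392, 71) (0, 71)]  |A|=983.3979
4. ⊥bis P0·P3 via (15.535,39.515): [(0, 63.5585) (31.2311, 38.5446) (53.4392, 71) (0, 71)]  |A|=983.3979
5. ⊥bis P0·P4 via (36.87,50.895): [(0, 63.5585) (27.2825, 41.7072) (45.0384, 58.7229) (53.4392, 71) (0, 71)]  |A|=921.727
6. ⊥bis P0·P5 via (15.17,52.965): [(18.9577, 48.3747) (27.2825, 41.7072) (45.0384, 58.7229) (53.4392, 71) (0.2883, 71)]  |A|=847.929
7. ⊥bis P0·P6 via (29.39,58.945): [(18.9577, 48.3747) (19.0748, 48.281) (41.0507, 71) (0.2883, 71)]  |A|=463.4907
8. ⊥bis P0·P7 via (40.935,46.98): [(18.9577, 48.3747) (19.0748, 48.281) (41.0507, 71) (0.2883, 71)]  |A|=463.4907
9. ⊥bis P0·P8 via (36.465,42.99): [(18.9577, 48.3747) (19.0748, 48.281) (41.0507, 71) (0.2883, 71)]  |A|=463.4907
10. ⊥bis P0·P9 via (37.59,46.59): [(18.9577, 48.3747) (19.0748, 48.281) (41.0507, 71) (0.2883, 71)]  |A|=463.4907
11. canonical 4-gon: [(18.9577, 48.3747) (19.0748, 48.281) (41.0507, 71) (0.2883, 71)]
12. shoelace: 463.4907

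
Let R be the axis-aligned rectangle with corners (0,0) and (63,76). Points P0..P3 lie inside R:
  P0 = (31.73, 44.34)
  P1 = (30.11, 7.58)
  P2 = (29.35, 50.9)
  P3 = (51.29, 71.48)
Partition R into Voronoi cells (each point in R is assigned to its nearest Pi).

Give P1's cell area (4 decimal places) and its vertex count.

Area of P1's cell: 1633.8697 (4 vertices)

1. box [0,63]×[0,76]: [(0, 0) (63, 0) (63, 76) (0, 76)]
2. ⊥bis P1·P0 via (30.92,25.96): [(0, 27.3226) (0, 0) (63, 0) (63, 24.5462)]  |A|=1633.8697
3. ⊥bis P1·P2 via (29.73,29.24): [(0, 27.3226) (0, 0) (63, 0) (63, 24.5462)]  |A|=1633.8697
4. ⊥bis P1·P3 via (40.7,39.53): [(0, 27.3226) (0, 0) (63, 0) (63, 24.5462)]  |A|=1633.8697
5. canonical 4-gon: [(0, 27.3226) (0, 0) (63, 0) (63, 24.5462)]
6. shoelace: 1633.8697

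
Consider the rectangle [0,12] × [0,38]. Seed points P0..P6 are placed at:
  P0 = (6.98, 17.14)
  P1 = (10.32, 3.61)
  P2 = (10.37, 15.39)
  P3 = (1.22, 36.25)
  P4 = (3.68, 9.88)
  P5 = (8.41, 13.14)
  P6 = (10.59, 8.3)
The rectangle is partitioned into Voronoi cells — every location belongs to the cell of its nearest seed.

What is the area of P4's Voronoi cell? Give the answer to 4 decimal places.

1. box [0,12]×[0,38]: [(0, 0) (12, 0) (12, 38) (0, 38)]
2. ⊥bis P4·P0 via (5.33,13.51): [(0, 15.9327) (0, 0) (12, 0) (12, 10.4782)]  |A|=158.4655
3. ⊥bis P4·P1 via (7,6.745): [(10.9681, 10.9472) (0, 15.9327) (0, 0) (0.6309, 0)]  |A|=90.8287
4. ⊥bis P4·P2 via (7.025,12.635): [(9.6045, 9.5031) (6.8874, 12.8021) (0, 15.9327) (0, 0) (0.6309, 0)]  |A|=86.6176
5. ⊥bis P4·P3 via (2.45,23.065): [(9.6045, 9.5031) (6.8874, 12.8021) (0, 15.9327) (0, 0) (0.6309, 0)]  |A|=86.6176
6. ⊥bis P4·P5 via (6.045,11.51): [(8.3464, 8.1709) (4.3639, 13.9491) (0, 15.9327) (0, 0) (0.6309, 0)]  |A|=77.7259
7. ⊥bis P4·P6 via (7.135,9.09): [(6.4706, 6.1844) (7.279, 9.7196) (4.3639, 13.9491) (0, 15.9327) (0, 0) (0.6309, 0)]  |A|=75.2131
8. canonical 6-gon: [(6.4706, 6.1844) (7.279, 9.7196) (4.3639, 13.9491) (0, 15.9327) (0, 0) (0.6309, 0)]
9. shoelace: 75.2131

Area of P4's cell: 75.2131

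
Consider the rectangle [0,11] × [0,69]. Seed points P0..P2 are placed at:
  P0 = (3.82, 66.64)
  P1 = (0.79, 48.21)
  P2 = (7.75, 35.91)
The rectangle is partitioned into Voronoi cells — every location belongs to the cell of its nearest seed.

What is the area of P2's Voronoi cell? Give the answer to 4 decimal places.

Area of P2's cell: 470.3160

1. box [0,11]×[0,69]: [(0, 0) (11, 0) (11, 69) (0, 69)]
2. ⊥bis P2·P0 via (5.785,51.275): [(0, 50.5352) (0, 0) (11, 0) (11, 51.9419)]  |A|=563.6241
3. ⊥bis P2·P1 via (4.27,42.06): [(0, 39.6438) (0, 0) (11, 0) (11, 45.8682)]  |A|=470.316
4. canonical 4-gon: [(0, 39.6438) (0, 0) (11, 0) (11, 45.8682)]
5. shoelace: 470.316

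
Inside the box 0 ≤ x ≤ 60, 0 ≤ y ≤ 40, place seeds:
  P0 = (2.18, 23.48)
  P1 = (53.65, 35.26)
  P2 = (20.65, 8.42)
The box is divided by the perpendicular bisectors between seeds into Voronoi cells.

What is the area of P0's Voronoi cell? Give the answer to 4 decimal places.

1. box [0,60]×[0,40]: [(0, 0) (60, 0) (60, 40) (0, 40)]
2. ⊥bis P0·P1 via (27.915,29.37): [(0, 0) (34.6369, 0) (25.4821, 40) (0, 40)]  |A|=1202.3809
3. ⊥bis P0·P2 via (11.415,15.95): [(0, 1.9503) (26.6969, 34.6922) (25.4821, 40) (0, 40)]  |A|=575.5318
4. canonical 4-gon: [(0, 1.9503) (26.6969, 34.6922) (25.4821, 40) (0, 40)]
5. shoelace: 575.5318

Area of P0's cell: 575.5318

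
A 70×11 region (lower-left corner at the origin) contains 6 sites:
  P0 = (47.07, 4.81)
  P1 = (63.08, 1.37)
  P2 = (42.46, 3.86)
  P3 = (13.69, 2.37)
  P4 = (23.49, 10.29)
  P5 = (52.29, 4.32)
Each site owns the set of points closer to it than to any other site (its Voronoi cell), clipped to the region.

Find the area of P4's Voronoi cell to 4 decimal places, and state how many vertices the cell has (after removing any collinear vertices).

Area of P4's cell: 144.9841 (4 vertices)

1. box [0,70]×[0,11]: [(0, 0) (70, 0) (70, 11) (0, 11)]
2. ⊥bis P4·P0 via (35.28,7.55): [(0, 0) (33.5254, 0) (36.0818, 11) (0, 11)]  |A|=382.8394
3. ⊥bis P4·P1 via (43.285,5.83): [(0, 0) (33.5254, 0) (36.0818, 11) (0, 11)]  |A|=382.8394
4. ⊥bis P4·P2 via (32.975,7.075): [(0, 0) (30.5769, 0) (34.3054, 11) (0, 11)]  |A|=356.8526
5. ⊥bis P4·P3 via (18.59,6.33): [(23.7057, 0) (30.5769, 0) (34.3054, 11) (14.8159, 11)]  |A|=144.9841
6. ⊥bis P4·P5 via (37.89,7.305): [(23.7057, 0) (30.5769, 0) (34.3054, 11) (14.8159, 11)]  |A|=144.9841
7. canonical 4-gon: [(23.7057, 0) (30.5769, 0) (34.3054, 11) (14.8159, 11)]
8. shoelace: 144.9841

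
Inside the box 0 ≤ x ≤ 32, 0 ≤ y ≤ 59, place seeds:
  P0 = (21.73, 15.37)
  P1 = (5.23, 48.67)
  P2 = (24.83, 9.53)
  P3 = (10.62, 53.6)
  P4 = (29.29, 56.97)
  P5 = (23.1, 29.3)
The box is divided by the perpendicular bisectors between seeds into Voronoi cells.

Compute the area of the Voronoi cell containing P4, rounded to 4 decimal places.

1. box [0,32]×[0,59]: [(0, 0) (32, 0) (32, 59) (0, 59)]
2. ⊥bis P4·P0 via (25.51,36.17): [(0, 40.806) (32, 34.9906) (32, 59) (0, 59)]  |A|=675.2557
3. ⊥bis P4·P1 via (17.26,52.82): [(22.8361, 36.6559) (32, 34.9906) (32, 59) (15.1281, 59)]  |A|=298.5033
4. ⊥bis P4·P2 via (27.06,33.25): [(22.8361, 36.6559) (32, 34.9906) (32, 59) (15.1281, 59)]  |A|=298.5033
5. ⊥bis P4·P3 via (19.955,55.285): [(23.3339, 36.5655) (32, 34.9906) (32, 59) (19.2844, 59)]  |A|=246.6676
6. ⊥bis P4·P5 via (26.195,43.135): [(21.9778, 44.0784) (32, 41.8364) (32, 59) (19.2844, 59)]  |A|=180.8766
7. canonical 4-gon: [(21.9778, 44.0784) (32, 41.8364) (32, 59) (19.2844, 59)]
8. shoelace: 180.8766

Area of P4's cell: 180.8766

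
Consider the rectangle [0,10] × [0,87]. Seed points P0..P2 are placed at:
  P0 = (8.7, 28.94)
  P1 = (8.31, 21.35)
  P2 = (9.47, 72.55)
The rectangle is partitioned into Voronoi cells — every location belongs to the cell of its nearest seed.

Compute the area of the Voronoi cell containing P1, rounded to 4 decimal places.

Area of P1's cell: 253.2510

1. box [0,10]×[0,87]: [(0, 0) (10, 0) (10, 87) (0, 87)]
2. ⊥bis P1·P0 via (8.505,25.145): [(0, 25.582) (0, 0) (10, 0) (10, 25.0682)]  |A|=253.251
3. ⊥bis P1·P2 via (8.89,46.95): [(0, 25.582) (0, 0) (10, 0) (10, 25.0682)]  |A|=253.251
4. canonical 4-gon: [(0, 25.582) (0, 0) (10, 0) (10, 25.0682)]
5. shoelace: 253.251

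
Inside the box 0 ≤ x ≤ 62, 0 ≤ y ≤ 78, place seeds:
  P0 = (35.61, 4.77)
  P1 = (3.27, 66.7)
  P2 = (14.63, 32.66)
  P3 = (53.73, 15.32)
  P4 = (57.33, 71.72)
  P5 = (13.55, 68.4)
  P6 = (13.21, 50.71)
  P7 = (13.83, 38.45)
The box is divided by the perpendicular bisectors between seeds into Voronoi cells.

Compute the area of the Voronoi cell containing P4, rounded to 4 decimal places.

1. box [0,62]×[0,78]: [(0, 0) (62, 0) (62, 78) (0, 78)]
2. ⊥bis P4·P0 via (46.47,38.245): [(0, 53.3209) (62, 33.2067) (62, 78) (0, 78)]  |A|=2153.6446
3. ⊥bis P4·P1 via (30.3,69.21): [(32.7625, 42.692) (62, 33.2067) (62, 78) (29.4838, 78)]  |A|=1228.8639
4. ⊥bis P4·P2 via (35.98,52.19): [(31.4173, 57.1779) (49.6926, 37.1995) (62, 33.2067) (62, 78) (29.4838, 78)]  |A|=1109.9339
5. ⊥bis P4·P3 via (55.53,43.52): [(31.4173, 57.1779) (43.1904, 44.3076) (62, 43.107) (62, 78) (29.4838, 78)]  |A|=986.0636
6. ⊥bis P4·P5 via (35.44,70.06): [(36.8688, 51.2183) (43.1904, 44.3076) (62, 43.107) (62, 78) (34.8379, 78)]  |A|=863.3728
7. ⊥bis P4·P6 via (35.27,61.215): [(36.27, 59.1151) (43.3254, 44.299) (62, 43.107) (62, 78) (34.8379, 78)]  |A|=839.5125
8. ⊥bis P4·P7 via (35.58,55.085): [(36.27, 59.1151) (42.4939, 46.0452) (43.8553, 44.2652) (62, 43.107) (62, 78) (34.8379, 78)]  |A|=839.0639
9. canonical 6-gon: [(36.27, 59.1151) (42.4939, 46.0452) (43.8553, 44.2652) (62, 43.107) (62, 78) (34.8379, 78)]
10. shoelace: 839.0639

Area of P4's cell: 839.0639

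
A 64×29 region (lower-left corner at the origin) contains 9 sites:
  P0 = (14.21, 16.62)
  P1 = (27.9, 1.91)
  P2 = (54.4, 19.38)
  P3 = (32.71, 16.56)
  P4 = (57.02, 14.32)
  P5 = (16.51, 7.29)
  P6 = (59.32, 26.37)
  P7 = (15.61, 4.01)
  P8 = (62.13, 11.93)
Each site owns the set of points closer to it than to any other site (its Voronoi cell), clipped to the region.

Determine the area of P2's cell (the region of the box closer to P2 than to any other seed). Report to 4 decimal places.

Area of P2's cell: 189.5403

1. box [0,64]×[0,29]: [(0, 0) (64, 0) (64, 29) (0, 29)]
2. ⊥bis P2·P0 via (34.305,18): [(35.5411, 0) (64, 0) (64, 29) (33.5496, 29)]  |A|=854.1846
3. ⊥bis P2·P1 via (41.15,10.645): [(34.0729, 21.3802) (48.1677, 0) (64, 0) (64, 29) (33.5496, 29)]  |A|=719.2056
4. ⊥bis P2·P3 via (43.555,17.97): [(45.3321, 4.3012) (48.1677, 0) (64, 0) (64, 29) (42.1209, 29)]  |A|=574.9263
5. ⊥bis P2·P4 via (55.71,16.85): [(44.4581, 11.0239) (64, 21.1425) (64, 29) (42.1209, 29)]  |A|=273.4257
6. ⊥bis P2·P5 via (35.455,13.335): [(44.4581, 11.0239) (64, 21.1425) (64, 29) (42.1209, 29)]  |A|=273.4257
7. ⊥bis P2·P6 via (56.86,22.875): [(44.4581, 11.0239) (61.3044, 19.7467) (48.158, 29) (42.1209, 29)]  |A|=189.5403
8. ⊥bis P2·P7 via (35.005,11.695): [(44.4581, 11.0239) (61.3044, 19.7467) (48.158, 29) (42.1209, 29)]  |A|=189.5403
9. ⊥bis P2·P8 via (58.265,15.655): [(44.4581, 11.0239) (61.3044, 19.7467) (48.158, 29) (42.1209, 29)]  |A|=189.5403
10. canonical 4-gon: [(44.4581, 11.0239) (61.3044, 19.7467) (48.158, 29) (42.1209, 29)]
11. shoelace: 189.5403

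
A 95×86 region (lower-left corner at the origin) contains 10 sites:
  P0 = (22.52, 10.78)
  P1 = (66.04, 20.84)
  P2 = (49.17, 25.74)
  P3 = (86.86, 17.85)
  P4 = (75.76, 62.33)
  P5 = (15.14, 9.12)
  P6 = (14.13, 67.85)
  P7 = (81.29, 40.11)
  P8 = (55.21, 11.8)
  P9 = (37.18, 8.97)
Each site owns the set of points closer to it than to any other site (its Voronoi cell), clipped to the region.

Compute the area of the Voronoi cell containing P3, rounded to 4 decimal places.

Area of P3's cell: 567.6045

1. box [0,95]×[0,86]: [(0, 0) (95, 0) (95, 86) (0, 86)]
2. ⊥bis P3·P0 via (54.69,14.315): [(56.263, 0) (95, 0) (95, 86) (46.8129, 86)]  |A|=3737.7364
3. ⊥bis P3·P1 via (76.45,19.345): [(73.6718, 0) (95, 0) (95, 86) (86.0225, 86)]  |A|=1303.146
4. ⊥bis P3·P2 via (68.015,21.795): [(73.6718, 0) (95, 0) (95, 86) (86.0225, 86)]  |A|=1303.146
5. ⊥bis P3·P4 via (81.31,40.09): [(79.3593, 39.6032) (73.6718, 0) (95, 0) (95, 43.5063)]  |A|=762.5664
6. ⊥bis P3·P5 via (51,13.485): [(79.3593, 39.6032) (73.6718, 0) (95, 0) (95, 43.5063)]  |A|=762.5664
7. ⊥bis P3·P6 via (50.495,42.85): [(79.3593, 39.6032) (73.6718, 0) (95, 0) (95, 43.5063)]  |A|=762.5664
8. ⊥bis P3·P7 via (84.075,28.98): [(77.6011, 27.3601) (73.6718, 0) (95, 0) (95, 31.7137)]  |A|=567.6625
9. ⊥bis P3·P8 via (71.035,14.825): [(77.6011, 27.3601) (73.7563, 0.5885) (73.8688, 0) (95, 0) (95, 31.7137)]  |A|=567.6045
10. ⊥bis P3·P9 via (62.02,13.41): [(77.6011, 27.3601) (73.7563, 0.5885) (73.8688, 0) (95, 0) (95, 31.7137)]  |A|=567.6045
11. canonical 5-gon: [(77.6011, 27.3601) (73.7563, 0.5885) (73.8688, 0) (95, 0) (95, 31.7137)]
12. shoelace: 567.6045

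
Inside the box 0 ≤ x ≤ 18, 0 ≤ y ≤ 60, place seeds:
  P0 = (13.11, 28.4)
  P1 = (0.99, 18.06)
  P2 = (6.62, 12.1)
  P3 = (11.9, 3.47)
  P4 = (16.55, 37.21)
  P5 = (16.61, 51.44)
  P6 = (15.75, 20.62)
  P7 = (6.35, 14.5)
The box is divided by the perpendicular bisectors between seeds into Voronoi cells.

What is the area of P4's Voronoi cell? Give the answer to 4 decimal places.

1. box [0,18]×[0,60]: [(0, 0) (18, 0) (18, 60) (0, 60)]
2. ⊥bis P4·P0 via (14.83,32.805): [(0, 38.5956) (18, 31.5672) (18, 60) (0, 60)]  |A|=448.5346
3. ⊥bis P4·P1 via (8.77,27.635): [(0, 38.5956) (18, 31.5672) (18, 60) (0, 60)]  |A|=448.5346
4. ⊥bis P4·P2 via (11.585,24.655): [(0, 38.5956) (18, 31.5672) (18, 60) (0, 60)]  |A|=448.5346
5. ⊥bis P4·P3 via (14.225,20.34): [(0, 38.5956) (18, 31.5672) (18, 60) (0, 60)]  |A|=448.5346
6. ⊥bis P4·P5 via (16.58,44.325): [(0, 44.3949) (0, 38.5956) (18, 31.5672) (18, 44.319)]  |A|=166.9599
7. ⊥bis P4·P6 via (16.15,28.915): [(0, 44.3949) (0, 38.5956) (18, 31.5672) (18, 44.319)]  |A|=166.9599
8. ⊥bis P4·P7 via (11.45,25.855): [(0, 44.3949) (0, 38.5956) (18, 31.5672) (18, 44.319)]  |A|=166.9599
9. canonical 4-gon: [(0, 44.3949) (0, 38.5956) (18, 31.5672) (18, 44.319)]
10. shoelace: 166.9599

Area of P4's cell: 166.9599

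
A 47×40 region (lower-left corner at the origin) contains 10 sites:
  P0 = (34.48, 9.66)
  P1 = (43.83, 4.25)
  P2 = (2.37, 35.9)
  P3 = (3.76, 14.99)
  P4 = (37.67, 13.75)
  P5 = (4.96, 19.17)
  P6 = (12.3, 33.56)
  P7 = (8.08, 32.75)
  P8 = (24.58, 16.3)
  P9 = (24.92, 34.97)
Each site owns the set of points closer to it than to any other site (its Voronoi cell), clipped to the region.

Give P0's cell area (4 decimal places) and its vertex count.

1. box [0,47]×[0,40]: [(0, 0) (47, 0) (47, 40) (0, 40)]
2. ⊥bis P0·P1 via (39.155,6.955): [(0, 0) (35.1308, 0) (47, 20.5134) (47, 40) (0, 40)]  |A|=1758.2611
3. ⊥bis P0·P2 via (18.425,22.78): [(0, 0.2332) (0, 0) (35.1308, 0) (47, 20.5134) (47, 40) (32.497, 40)]  |A|=1112.1105
4. ⊥bis P0·P3 via (19.12,12.325): [(21.6102, 26.6778) (16.9816, 0) (35.1308, 0) (47, 20.5134) (47, 40) (32.497, 40)]  |A|=883.0746
5. ⊥bis P0·P4 via (36.075,11.705): [(21.0462, 23.4267) (16.9816, 0) (35.1308, 0) (40.091, 8.5727)]  |A|=331.0609
6. ⊥bis P0·P5 via (19.72,14.415): [(22.3065, 22.4438) (19.2056, 12.8181) (16.9816, 0) (35.1308, 0) (40.091, 8.5727)]  |A|=323.4711
7. ⊥bis P0·P6 via (23.39,21.61): [(23.3834, 21.6038) (21.4613, 19.8201) (19.2056, 12.8181) (16.9816, 0) (35.1308, 0) (40.091, 8.5727)]  |A|=321.7035
8. ⊥bis P0·P7 via (21.28,21.205): [(23.3834, 21.6038) (21.4613, 19.8201) (19.2056, 12.8181) (16.9816, 0) (35.1308, 0) (40.091, 8.5727)]  |A|=321.7035
9. ⊥bis P0·P8 via (29.53,12.98): [(31.2164, 15.4944) (20.8242, 0) (35.1308, 0) (40.091, 8.5727)]  |A|=166.0422
10. ⊥bis P0·P9 via (29.7,22.315): [(31.2164, 15.4944) (20.8242, 0) (35.1308, 0) (40.091, 8.5727)]  |A|=166.0422
11. canonical 4-gon: [(31.2164, 15.4944) (20.8242, 0) (35.1308, 0) (40.091, 8.5727)]
12. shoelace: 166.0422

Area of P0's cell: 166.0422 (4 vertices)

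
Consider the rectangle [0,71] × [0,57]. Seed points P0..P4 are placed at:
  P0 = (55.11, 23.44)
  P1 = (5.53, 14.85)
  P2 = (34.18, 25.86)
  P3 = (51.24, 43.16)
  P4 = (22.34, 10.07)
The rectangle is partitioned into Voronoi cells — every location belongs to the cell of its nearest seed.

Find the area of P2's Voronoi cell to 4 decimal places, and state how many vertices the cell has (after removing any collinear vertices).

Area of P2's cell: 978.0520 (5 vertices)

1. box [0,71]×[0,57]: [(0, 0) (71, 0) (71, 57) (0, 57)]
2. ⊥bis P2·P0 via (44.645,24.65): [(0, 0) (41.7949, 0) (48.3854, 57) (0, 57)]  |A|=2570.1386
3. ⊥bis P2·P1 via (19.855,20.355): [(27.6773, 0) (41.7949, 0) (48.3854, 57) (5.7726, 57)]  |A|=1616.8175
4. ⊥bis P2·P3 via (42.71,34.51): [(27.6773, 0) (41.7949, 0) (45.4703, 31.788) (19.9036, 57) (5.7726, 57)]  |A|=1257.7754
5. ⊥bis P2·P4 via (28.26,17.965): [(17.7428, 25.8512) (42.6265, 7.1924) (45.4703, 31.788) (19.9036, 57) (5.7726, 57)]  |A|=978.052
6. canonical 5-gon: [(17.7428, 25.8512) (42.6265, 7.1924) (45.4703, 31.788) (19.9036, 57) (5.7726, 57)]
7. shoelace: 978.052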